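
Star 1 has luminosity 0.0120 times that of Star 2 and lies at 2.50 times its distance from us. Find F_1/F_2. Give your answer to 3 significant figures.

F = L/(4πd²), so F_1/F_2 = (L_1/L_2) / (d_1/d_2)²
= 0.0120 / (2.50)² = 0.0120 / 6.250 = 0.001920.

0.00192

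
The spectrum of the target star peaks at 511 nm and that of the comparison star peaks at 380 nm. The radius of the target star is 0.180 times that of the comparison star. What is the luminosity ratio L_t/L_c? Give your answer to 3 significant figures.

0.00991

Wien's law gives T ∝ 1/λ_max, so T_t/T_c = λ_c/λ_t = 380/511 = 0.7436.
Then L ∝ R²T⁴ gives L_t/L_c = (0.180)² × (0.7436)⁴ = 0.03240 × 0.3058 = 0.009908.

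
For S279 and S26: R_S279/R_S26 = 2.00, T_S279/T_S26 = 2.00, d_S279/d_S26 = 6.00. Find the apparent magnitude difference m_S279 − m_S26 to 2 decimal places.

L_S279/L_S26 = (2.00)²(2.00)⁴ = 64.00.
F_S279/F_S26 = (L_S279/L_S26)/(d_S279/d_S26)² = 64.00/36.00 = 1.778.
m_S279 − m_S26 = −2.5 log₁₀(1.778) = -0.62.

-0.62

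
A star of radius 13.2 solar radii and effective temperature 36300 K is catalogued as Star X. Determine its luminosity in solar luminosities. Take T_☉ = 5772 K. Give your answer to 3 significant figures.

L/L_☉ = (R/R_☉)² (T/T_☉)⁴ = (13.2)² × (36300/5772)⁴
       = 174.2 × (6.289)⁴ = 174.2 × 1564 = 2.726×10^5.

2.73×10^5 solar luminosities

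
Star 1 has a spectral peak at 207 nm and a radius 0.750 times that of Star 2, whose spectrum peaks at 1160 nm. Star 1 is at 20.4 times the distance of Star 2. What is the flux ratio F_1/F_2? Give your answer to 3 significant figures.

1.33

Wien's law: T_1/T_2 = λ_2/λ_1 = 1160/207 = 5.604.
L_1/L_2 = (R_1/R_2)²(T_1/T_2)⁴ = (0.750)²(5.604)⁴ = 554.7.
F_1/F_2 = (L_1/L_2)/(d_1/d_2)² = 554.7/(20.4)² = 1.333.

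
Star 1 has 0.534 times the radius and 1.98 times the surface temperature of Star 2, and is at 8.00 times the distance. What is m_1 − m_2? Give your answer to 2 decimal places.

2.91

L_1/L_2 = (0.534)²(1.98)⁴ = 4.383.
F_1/F_2 = (L_1/L_2)/(d_1/d_2)² = 4.383/64.00 = 0.06848.
m_1 − m_2 = −2.5 log₁₀(0.06848) = 2.91.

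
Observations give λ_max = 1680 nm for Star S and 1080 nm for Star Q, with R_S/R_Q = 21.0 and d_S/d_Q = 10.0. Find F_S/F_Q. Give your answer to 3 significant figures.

0.753

Wien's law: T_S/T_Q = λ_Q/λ_S = 1080/1680 = 0.6429.
L_S/L_Q = (R_S/R_Q)²(T_S/T_Q)⁴ = (21.0)²(0.6429)⁴ = 75.32.
F_S/F_Q = (L_S/L_Q)/(d_S/d_Q)² = 75.32/(10.0)² = 0.7532.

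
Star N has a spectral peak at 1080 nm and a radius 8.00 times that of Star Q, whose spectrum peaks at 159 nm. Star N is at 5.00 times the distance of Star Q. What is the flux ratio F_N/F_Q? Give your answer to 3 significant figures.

Wien's law: T_N/T_Q = λ_Q/λ_N = 159/1080 = 0.1472.
L_N/L_Q = (R_N/R_Q)²(T_N/T_Q)⁴ = (8.00)²(0.1472)⁴ = 0.03007.
F_N/F_Q = (L_N/L_Q)/(d_N/d_Q)² = 0.03007/(5.00)² = 0.001203.

0.00120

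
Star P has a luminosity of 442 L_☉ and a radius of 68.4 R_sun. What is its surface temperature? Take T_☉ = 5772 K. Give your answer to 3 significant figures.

3.20×10^3 K

T/T_☉ = (L/L_☉)^(1/4) / (R/R_☉)^(1/2)
T = 5772 × (442)^(1/4) / √(68.4) = 5772 × 4.585 / 8.270 = 3200 K.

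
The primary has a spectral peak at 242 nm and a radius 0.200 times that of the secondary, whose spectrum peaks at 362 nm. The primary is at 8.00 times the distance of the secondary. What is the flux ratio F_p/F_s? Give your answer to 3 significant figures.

Wien's law: T_p/T_s = λ_s/λ_p = 362/242 = 1.496.
L_p/L_s = (R_p/R_s)²(T_p/T_s)⁴ = (0.200)²(1.496)⁴ = 0.2003.
F_p/F_s = (L_p/L_s)/(d_p/d_s)² = 0.2003/(8.00)² = 0.003129.

0.00313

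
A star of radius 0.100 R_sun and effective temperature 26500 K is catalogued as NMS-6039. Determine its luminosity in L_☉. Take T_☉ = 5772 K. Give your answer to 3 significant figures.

L/L_☉ = (R/R_☉)² (T/T_☉)⁴ = (0.100)² × (26500/5772)⁴
       = 0.01000 × (4.591)⁴ = 0.01000 × 444.3 = 4.443.

4.44 L_☉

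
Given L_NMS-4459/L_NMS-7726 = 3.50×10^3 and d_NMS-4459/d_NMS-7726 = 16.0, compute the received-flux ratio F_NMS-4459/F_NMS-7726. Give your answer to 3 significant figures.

F = L/(4πd²), so F_NMS-4459/F_NMS-7726 = (L_NMS-4459/L_NMS-7726) / (d_NMS-4459/d_NMS-7726)²
= 3.50×10^3 / (16.0)² = 3.50×10^3 / 256.0 = 13.67.

13.7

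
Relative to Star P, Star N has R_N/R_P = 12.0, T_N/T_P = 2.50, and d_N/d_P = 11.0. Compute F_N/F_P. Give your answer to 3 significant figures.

L_N/L_P = (R_N/R_P)²(T_N/T_P)⁴ = (12.0)² × (2.50)⁴ = 5625.
F_N/F_P = (L_N/L_P)/(d_N/d_P)² = 5625 / (11.0)² = 46.49.

46.5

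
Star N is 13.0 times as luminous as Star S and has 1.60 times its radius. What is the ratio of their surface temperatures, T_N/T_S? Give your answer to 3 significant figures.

L ∝ R²T⁴ gives T ∝ (L/R²)^(1/4), so
T_N/T_S = (13.0 / 1.60²)^(1/4) = (5.078)^(1/4) = 1.501.

1.50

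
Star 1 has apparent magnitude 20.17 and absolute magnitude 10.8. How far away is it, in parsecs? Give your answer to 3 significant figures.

748 pc

m − M = 5 log₁₀(d/10 pc)
20.17 − (10.8) = 9.37 = 5 log₁₀(d/10)
d = 10 × 10^(9.37/5) = 10 × 10^1.874 = 748.2 pc.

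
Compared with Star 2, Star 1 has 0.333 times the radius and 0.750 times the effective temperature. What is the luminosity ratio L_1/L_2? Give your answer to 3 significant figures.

0.0351

From the Stefan–Boltzmann law, L ∝ R²T⁴, so
L_1/L_2 = (R_1/R_2)² (T_1/T_2)⁴ = (0.333)² × (0.750)⁴ = 0.1109 × 0.3164 = 0.03509.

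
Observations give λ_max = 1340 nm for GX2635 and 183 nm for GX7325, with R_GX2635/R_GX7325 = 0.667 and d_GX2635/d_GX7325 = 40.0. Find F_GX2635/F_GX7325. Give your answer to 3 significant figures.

9.67×10^-8

Wien's law: T_GX2635/T_GX7325 = λ_GX7325/λ_GX2635 = 183/1340 = 0.1366.
L_GX2635/L_GX7325 = (R_GX2635/R_GX7325)²(T_GX2635/T_GX7325)⁴ = (0.667)²(0.1366)⁴ = 1.548×10^-4.
F_GX2635/F_GX7325 = (L_GX2635/L_GX7325)/(d_GX2635/d_GX7325)² = 1.548×10^-4/(40.0)² = 9.672×10^-8.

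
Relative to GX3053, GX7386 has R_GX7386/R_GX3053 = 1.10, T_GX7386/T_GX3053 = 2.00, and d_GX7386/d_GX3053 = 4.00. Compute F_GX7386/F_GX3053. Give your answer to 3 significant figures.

L_GX7386/L_GX3053 = (R_GX7386/R_GX3053)²(T_GX7386/T_GX3053)⁴ = (1.10)² × (2.00)⁴ = 19.36.
F_GX7386/F_GX3053 = (L_GX7386/L_GX3053)/(d_GX7386/d_GX3053)² = 19.36 / (4.00)² = 1.210.

1.21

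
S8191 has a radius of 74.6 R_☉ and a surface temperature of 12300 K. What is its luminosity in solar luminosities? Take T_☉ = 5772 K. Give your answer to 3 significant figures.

1.15×10^5 solar luminosities

L/L_☉ = (R/R_☉)² (T/T_☉)⁴ = (74.6)² × (12300/5772)⁴
       = 5565 × (2.131)⁴ = 5565 × 20.62 = 1.148×10^5.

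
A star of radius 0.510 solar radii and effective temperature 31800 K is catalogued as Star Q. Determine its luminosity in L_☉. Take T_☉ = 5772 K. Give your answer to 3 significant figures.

L/L_☉ = (R/R_☉)² (T/T_☉)⁴ = (0.510)² × (31800/5772)⁴
       = 0.2601 × (5.509)⁴ = 0.2601 × 921.3 = 239.6.

240 L_☉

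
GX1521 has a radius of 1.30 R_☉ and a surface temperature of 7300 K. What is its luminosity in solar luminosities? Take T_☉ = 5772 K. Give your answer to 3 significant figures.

L/L_☉ = (R/R_☉)² (T/T_☉)⁴ = (1.30)² × (7300/5772)⁴
       = 1.690 × (1.265)⁴ = 1.690 × 2.559 = 4.324.

4.32 solar luminosities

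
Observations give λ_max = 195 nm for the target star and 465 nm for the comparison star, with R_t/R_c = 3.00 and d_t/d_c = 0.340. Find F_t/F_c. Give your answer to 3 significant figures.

Wien's law: T_t/T_c = λ_c/λ_t = 465/195 = 2.385.
L_t/L_c = (R_t/R_c)²(T_t/T_c)⁴ = (3.00)²(2.385)⁴ = 291.0.
F_t/F_c = (L_t/L_c)/(d_t/d_c)² = 291.0/(0.340)² = 2517.

2.52×10^3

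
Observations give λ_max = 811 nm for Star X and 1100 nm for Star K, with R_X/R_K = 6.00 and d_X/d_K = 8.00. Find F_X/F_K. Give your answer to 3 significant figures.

1.90

Wien's law: T_X/T_K = λ_K/λ_X = 1100/811 = 1.356.
L_X/L_K = (R_X/R_K)²(T_X/T_K)⁴ = (6.00)²(1.356)⁴ = 121.8.
F_X/F_K = (L_X/L_K)/(d_X/d_K)² = 121.8/(8.00)² = 1.904.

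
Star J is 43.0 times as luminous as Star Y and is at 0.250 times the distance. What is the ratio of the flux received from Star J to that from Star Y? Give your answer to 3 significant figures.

F = L/(4πd²), so F_J/F_Y = (L_J/L_Y) / (d_J/d_Y)²
= 43.0 / (0.250)² = 43.0 / 0.06250 = 688.0.

688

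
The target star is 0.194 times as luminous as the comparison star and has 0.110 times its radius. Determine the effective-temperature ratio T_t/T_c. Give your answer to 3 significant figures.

L ∝ R²T⁴ gives T ∝ (L/R²)^(1/4), so
T_t/T_c = (0.194 / 0.110²)^(1/4) = (16.03)^(1/4) = 2.001.

2.00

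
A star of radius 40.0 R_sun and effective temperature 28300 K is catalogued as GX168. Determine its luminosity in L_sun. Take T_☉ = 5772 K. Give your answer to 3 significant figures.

9.25×10^5 L_sun

L/L_☉ = (R/R_☉)² (T/T_☉)⁴ = (40.0)² × (28300/5772)⁴
       = 1600 × (4.903)⁴ = 1600 × 577.9 = 9.246×10^5.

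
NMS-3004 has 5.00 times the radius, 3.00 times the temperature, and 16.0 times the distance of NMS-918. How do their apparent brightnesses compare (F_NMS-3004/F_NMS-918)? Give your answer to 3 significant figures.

L_NMS-3004/L_NMS-918 = (R_NMS-3004/R_NMS-918)²(T_NMS-3004/T_NMS-918)⁴ = (5.00)² × (3.00)⁴ = 2025.
F_NMS-3004/F_NMS-918 = (L_NMS-3004/L_NMS-918)/(d_NMS-3004/d_NMS-918)² = 2025 / (16.0)² = 7.910.

7.91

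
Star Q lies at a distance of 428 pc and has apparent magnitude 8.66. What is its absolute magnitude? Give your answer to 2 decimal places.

0.50

M = m − 5 log₁₀(d/10 pc) = 8.66 − 5 log₁₀(428/10)
  = 8.66 − 5 × 1.631 = 8.66 − 8.16 = 0.50.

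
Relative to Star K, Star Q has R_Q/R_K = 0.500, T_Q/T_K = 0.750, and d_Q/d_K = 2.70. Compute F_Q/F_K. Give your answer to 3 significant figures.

0.0109

L_Q/L_K = (R_Q/R_K)²(T_Q/T_K)⁴ = (0.500)² × (0.750)⁴ = 0.07910.
F_Q/F_K = (L_Q/L_K)/(d_Q/d_K)² = 0.07910 / (2.70)² = 0.01085.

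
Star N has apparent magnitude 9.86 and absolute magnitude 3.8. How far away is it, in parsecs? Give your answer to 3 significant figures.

m − M = 5 log₁₀(d/10 pc)
9.86 − (3.8) = 6.06 = 5 log₁₀(d/10)
d = 10 × 10^(6.06/5) = 10 × 10^1.212 = 162.9 pc.

163 pc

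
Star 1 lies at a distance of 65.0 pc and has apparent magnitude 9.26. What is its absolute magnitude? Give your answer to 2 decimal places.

5.20

M = m − 5 log₁₀(d/10 pc) = 9.26 − 5 log₁₀(65.0/10)
  = 9.26 − 5 × 0.813 = 9.26 − 4.06 = 5.20.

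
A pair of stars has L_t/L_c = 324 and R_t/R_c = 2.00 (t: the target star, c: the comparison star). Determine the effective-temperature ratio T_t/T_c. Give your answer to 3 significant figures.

L ∝ R²T⁴ gives T ∝ (L/R²)^(1/4), so
T_t/T_c = (324 / 2.00²)^(1/4) = (81.00)^(1/4) = 3.000.

3.00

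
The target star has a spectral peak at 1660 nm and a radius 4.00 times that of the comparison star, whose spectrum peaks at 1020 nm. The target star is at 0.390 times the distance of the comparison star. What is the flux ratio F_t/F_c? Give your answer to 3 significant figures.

Wien's law: T_t/T_c = λ_c/λ_t = 1020/1660 = 0.6145.
L_t/L_c = (R_t/R_c)²(T_t/T_c)⁴ = (4.00)²(0.6145)⁴ = 2.281.
F_t/F_c = (L_t/L_c)/(d_t/d_c)² = 2.281/(0.390)² = 15.00.

15.0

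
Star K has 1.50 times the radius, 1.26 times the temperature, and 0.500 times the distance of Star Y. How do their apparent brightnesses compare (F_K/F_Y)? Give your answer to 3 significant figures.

L_K/L_Y = (R_K/R_Y)²(T_K/T_Y)⁴ = (1.50)² × (1.26)⁴ = 5.671.
F_K/F_Y = (L_K/L_Y)/(d_K/d_Y)² = 5.671 / (0.500)² = 22.68.

22.7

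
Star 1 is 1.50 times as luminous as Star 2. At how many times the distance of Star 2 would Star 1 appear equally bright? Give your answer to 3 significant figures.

Equal flux requires L_1/d_1² = L_2/d_2², so d_1/d_2 = √(L_1/L_2)
= √(1.50) = 1.225.

1.22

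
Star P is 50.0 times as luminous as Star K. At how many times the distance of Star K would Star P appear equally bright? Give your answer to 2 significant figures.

Equal flux requires L_P/d_P² = L_K/d_K², so d_P/d_K = √(L_P/L_K)
= √(50.0) = 7.071.

7.1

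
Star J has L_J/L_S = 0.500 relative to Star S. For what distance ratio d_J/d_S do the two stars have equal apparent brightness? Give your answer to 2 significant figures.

Equal flux requires L_J/d_J² = L_S/d_S², so d_J/d_S = √(L_J/L_S)
= √(0.500) = 0.7071.

0.71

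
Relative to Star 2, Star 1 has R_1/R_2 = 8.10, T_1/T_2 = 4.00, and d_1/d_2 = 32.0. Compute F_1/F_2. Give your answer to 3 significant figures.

16.4

L_1/L_2 = (R_1/R_2)²(T_1/T_2)⁴ = (8.10)² × (4.00)⁴ = 1.680×10^4.
F_1/F_2 = (L_1/L_2)/(d_1/d_2)² = 1.680×10^4 / (32.0)² = 16.40.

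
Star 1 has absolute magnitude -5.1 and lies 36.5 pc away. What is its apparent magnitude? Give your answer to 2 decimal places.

-2.29

m = M + 5 log₁₀(d/10 pc) = -5.1 + 5 log₁₀(36.5/10)
  = -5.1 + 5 × 0.562 = -5.1 + 2.81 = -2.29.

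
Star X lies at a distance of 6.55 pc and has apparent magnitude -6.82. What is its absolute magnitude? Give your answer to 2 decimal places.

M = m − 5 log₁₀(d/10 pc) = -6.82 − 5 log₁₀(6.55/10)
  = -6.82 − 5 × -0.184 = -6.82 − -0.92 = -5.90.

-5.90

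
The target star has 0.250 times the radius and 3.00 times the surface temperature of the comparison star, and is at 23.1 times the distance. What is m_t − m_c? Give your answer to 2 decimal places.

5.06

L_t/L_c = (0.250)²(3.00)⁴ = 5.062.
F_t/F_c = (L_t/L_c)/(d_t/d_c)² = 5.062/533.6 = 0.009487.
m_t − m_c = −2.5 log₁₀(0.009487) = 5.06.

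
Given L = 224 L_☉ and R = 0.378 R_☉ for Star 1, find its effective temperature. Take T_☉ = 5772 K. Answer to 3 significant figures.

3.63×10^4 K

T/T_☉ = (L/L_☉)^(1/4) / (R/R_☉)^(1/2)
T = 5772 × (224)^(1/4) / √(0.378) = 5772 × 3.869 / 0.6148 = 3.632×10^4 K.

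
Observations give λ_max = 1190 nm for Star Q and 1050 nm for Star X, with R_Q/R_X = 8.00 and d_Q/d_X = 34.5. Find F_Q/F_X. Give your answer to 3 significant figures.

0.0326

Wien's law: T_Q/T_X = λ_X/λ_Q = 1050/1190 = 0.8824.
L_Q/L_X = (R_Q/R_X)²(T_Q/T_X)⁴ = (8.00)²(0.8824)⁴ = 38.79.
F_Q/F_X = (L_Q/L_X)/(d_Q/d_X)² = 38.79/(34.5)² = 0.03259.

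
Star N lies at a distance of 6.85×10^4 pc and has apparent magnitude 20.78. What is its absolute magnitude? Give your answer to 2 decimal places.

M = m − 5 log₁₀(d/10 pc) = 20.78 − 5 log₁₀(6.85×10^4/10)
  = 20.78 − 5 × 3.836 = 20.78 − 19.18 = 1.60.

1.60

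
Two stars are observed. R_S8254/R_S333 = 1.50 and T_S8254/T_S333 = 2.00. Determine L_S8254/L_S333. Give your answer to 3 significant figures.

36.0

From the Stefan–Boltzmann law, L ∝ R²T⁴, so
L_S8254/L_S333 = (R_S8254/R_S333)² (T_S8254/T_S333)⁴ = (1.50)² × (2.00)⁴ = 2.250 × 16.00 = 36.00.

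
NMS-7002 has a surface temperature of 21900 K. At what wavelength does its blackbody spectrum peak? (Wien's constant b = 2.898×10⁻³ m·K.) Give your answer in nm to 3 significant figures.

λ_max = b/T = 2.898×10⁻³ / 21900 = 1.32×10^-7 m = 132.3 nm.

132 nm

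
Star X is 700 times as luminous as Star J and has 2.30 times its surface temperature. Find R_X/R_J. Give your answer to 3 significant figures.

5.00

L ∝ R²T⁴ gives R ∝ √L / T², so
R_X/R_J = √(700) / (2.30)² = 26.46 / 5.290 = 5.001.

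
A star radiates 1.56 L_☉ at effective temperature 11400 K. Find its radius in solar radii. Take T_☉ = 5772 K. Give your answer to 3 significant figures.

R/R_☉ = √(L/L_☉) / (T/T_☉)² = √(1.56) / (1.975)²
       = 1.249 / 3.901 = 0.3202.

0.320 solar radii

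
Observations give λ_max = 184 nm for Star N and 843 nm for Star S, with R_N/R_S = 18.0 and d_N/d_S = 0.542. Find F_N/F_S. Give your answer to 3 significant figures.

4.86×10^5

Wien's law: T_N/T_S = λ_S/λ_N = 843/184 = 4.582.
L_N/L_S = (R_N/R_S)²(T_N/T_S)⁴ = (18.0)²(4.582)⁴ = 1.428×10^5.
F_N/F_S = (L_N/L_S)/(d_N/d_S)² = 1.428×10^5/(0.542)² = 4.859×10^5.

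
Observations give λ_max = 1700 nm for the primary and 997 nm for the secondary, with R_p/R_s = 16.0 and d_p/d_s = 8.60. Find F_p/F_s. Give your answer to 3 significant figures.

Wien's law: T_p/T_s = λ_s/λ_p = 997/1700 = 0.5865.
L_p/L_s = (R_p/R_s)²(T_p/T_s)⁴ = (16.0)²(0.5865)⁴ = 30.28.
F_p/F_s = (L_p/L_s)/(d_p/d_s)² = 30.28/(8.60)² = 0.4095.

0.409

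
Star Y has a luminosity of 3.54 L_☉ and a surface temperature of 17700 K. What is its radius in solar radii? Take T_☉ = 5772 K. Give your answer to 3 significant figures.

0.200 solar radii

R/R_☉ = √(L/L_☉) / (T/T_☉)² = √(3.54) / (3.067)²
       = 1.881 / 9.404 = 0.2001.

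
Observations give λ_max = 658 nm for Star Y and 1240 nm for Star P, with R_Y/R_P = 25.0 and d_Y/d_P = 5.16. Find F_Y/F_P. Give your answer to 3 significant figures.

Wien's law: T_Y/T_P = λ_P/λ_Y = 1240/658 = 1.884.
L_Y/L_P = (R_Y/R_P)²(T_Y/T_P)⁴ = (25.0)²(1.884)⁴ = 7882.
F_Y/F_P = (L_Y/L_P)/(d_Y/d_P)² = 7882/(5.16)² = 296.0.

296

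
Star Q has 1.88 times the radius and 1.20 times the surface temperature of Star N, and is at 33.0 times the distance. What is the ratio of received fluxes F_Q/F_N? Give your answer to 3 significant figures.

0.00673

L_Q/L_N = (R_Q/R_N)²(T_Q/T_N)⁴ = (1.88)² × (1.20)⁴ = 7.329.
F_Q/F_N = (L_Q/L_N)/(d_Q/d_N)² = 7.329 / (33.0)² = 0.006730.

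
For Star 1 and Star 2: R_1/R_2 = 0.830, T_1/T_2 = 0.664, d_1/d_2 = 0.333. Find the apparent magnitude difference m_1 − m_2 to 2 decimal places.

-0.20

L_1/L_2 = (0.830)²(0.664)⁴ = 0.1339.
F_1/F_2 = (L_1/L_2)/(d_1/d_2)² = 0.1339/0.1109 = 1.208.
m_1 − m_2 = −2.5 log₁₀(1.208) = -0.20.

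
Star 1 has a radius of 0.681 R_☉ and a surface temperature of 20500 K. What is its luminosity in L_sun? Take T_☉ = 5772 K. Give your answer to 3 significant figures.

L/L_☉ = (R/R_☉)² (T/T_☉)⁴ = (0.681)² × (20500/5772)⁴
       = 0.4638 × (3.552)⁴ = 0.4638 × 159.1 = 73.79.

73.8 L_sun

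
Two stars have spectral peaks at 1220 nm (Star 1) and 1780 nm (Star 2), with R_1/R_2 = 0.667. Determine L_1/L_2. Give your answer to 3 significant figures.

Wien's law gives T ∝ 1/λ_max, so T_1/T_2 = λ_2/λ_1 = 1780/1220 = 1.459.
Then L ∝ R²T⁴ gives L_1/L_2 = (0.667)² × (1.459)⁴ = 0.4449 × 4.531 = 2.016.

2.02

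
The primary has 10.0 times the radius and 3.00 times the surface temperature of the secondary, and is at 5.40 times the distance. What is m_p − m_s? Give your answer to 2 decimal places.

-6.11

L_p/L_s = (10.0)²(3.00)⁴ = 8100.
F_p/F_s = (L_p/L_s)/(d_p/d_s)² = 8100/29.16 = 277.8.
m_p − m_s = −2.5 log₁₀(277.8) = -6.11.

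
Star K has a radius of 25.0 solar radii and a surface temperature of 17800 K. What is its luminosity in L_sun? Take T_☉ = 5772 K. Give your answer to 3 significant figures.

L/L_☉ = (R/R_☉)² (T/T_☉)⁴ = (25.0)² × (17800/5772)⁴
       = 625.0 × (3.084)⁴ = 625.0 × 90.44 = 5.653×10^4.

5.65×10^4 L_sun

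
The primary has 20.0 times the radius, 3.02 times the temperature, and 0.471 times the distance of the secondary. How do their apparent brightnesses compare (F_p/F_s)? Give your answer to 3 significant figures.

L_p/L_s = (R_p/R_s)²(T_p/T_s)⁴ = (20.0)² × (3.02)⁴ = 3.327×10^4.
F_p/F_s = (L_p/L_s)/(d_p/d_s)² = 3.327×10^4 / (0.471)² = 1.500×10^5.

1.50×10^5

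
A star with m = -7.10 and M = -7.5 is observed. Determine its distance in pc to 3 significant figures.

12.0 pc

m − M = 5 log₁₀(d/10 pc)
-7.10 − (-7.5) = 0.40 = 5 log₁₀(d/10)
d = 10 × 10^(0.40/5) = 10 × 10^0.080 = 12.02 pc.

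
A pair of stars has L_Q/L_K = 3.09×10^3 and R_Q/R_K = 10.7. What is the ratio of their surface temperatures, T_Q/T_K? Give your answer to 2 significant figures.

L ∝ R²T⁴ gives T ∝ (L/R²)^(1/4), so
T_Q/T_K = (3.09×10^3 / 10.7²)^(1/4) = (26.99)^(1/4) = 2.279.

2.3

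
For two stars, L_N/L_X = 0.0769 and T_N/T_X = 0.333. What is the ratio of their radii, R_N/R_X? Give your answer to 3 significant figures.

2.50

L ∝ R²T⁴ gives R ∝ √L / T², so
R_N/R_X = √(0.0769) / (0.333)² = 0.2773 / 0.1109 = 2.501.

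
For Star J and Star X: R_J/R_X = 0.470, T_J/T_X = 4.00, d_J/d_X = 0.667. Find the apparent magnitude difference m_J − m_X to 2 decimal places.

L_J/L_X = (0.470)²(4.00)⁴ = 56.55.
F_J/F_X = (L_J/L_X)/(d_J/d_X)² = 56.55/0.4449 = 127.1.
m_J − m_X = −2.5 log₁₀(127.1) = -5.26.

-5.26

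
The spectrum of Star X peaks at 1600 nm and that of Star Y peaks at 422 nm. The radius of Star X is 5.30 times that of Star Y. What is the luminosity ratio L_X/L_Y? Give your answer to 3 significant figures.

Wien's law gives T ∝ 1/λ_max, so T_X/T_Y = λ_Y/λ_X = 422/1600 = 0.2637.
Then L ∝ R²T⁴ gives L_X/L_Y = (5.30)² × (0.2637)⁴ = 28.09 × 0.004839 = 0.1359.

0.136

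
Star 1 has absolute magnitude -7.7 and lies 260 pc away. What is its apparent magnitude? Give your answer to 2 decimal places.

-0.63

m = M + 5 log₁₀(d/10 pc) = -7.7 + 5 log₁₀(260/10)
  = -7.7 + 5 × 1.415 = -7.7 + 7.07 = -0.63.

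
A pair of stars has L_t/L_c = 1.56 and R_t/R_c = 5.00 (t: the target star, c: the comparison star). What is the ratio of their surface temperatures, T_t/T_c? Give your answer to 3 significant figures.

0.500

L ∝ R²T⁴ gives T ∝ (L/R²)^(1/4), so
T_t/T_c = (1.56 / 5.00²)^(1/4) = (0.06240)^(1/4) = 0.4998.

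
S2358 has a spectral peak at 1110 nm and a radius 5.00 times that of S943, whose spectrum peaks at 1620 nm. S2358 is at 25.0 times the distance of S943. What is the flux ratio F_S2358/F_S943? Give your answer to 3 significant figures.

Wien's law: T_S2358/T_S943 = λ_S943/λ_S2358 = 1620/1110 = 1.459.
L_S2358/L_S943 = (R_S2358/R_S943)²(T_S2358/T_S943)⁴ = (5.00)²(1.459)⁴ = 113.4.
F_S2358/F_S943 = (L_S2358/L_S943)/(d_S2358/d_S943)² = 113.4/(25.0)² = 0.1815.

0.181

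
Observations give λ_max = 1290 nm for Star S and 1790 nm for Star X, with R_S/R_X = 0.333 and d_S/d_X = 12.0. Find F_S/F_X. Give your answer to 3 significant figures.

0.00285

Wien's law: T_S/T_X = λ_X/λ_S = 1790/1290 = 1.388.
L_S/L_X = (R_S/R_X)²(T_S/T_X)⁴ = (0.333)²(1.388)⁴ = 0.4111.
F_S/F_X = (L_S/L_X)/(d_S/d_X)² = 0.4111/(12.0)² = 0.002855.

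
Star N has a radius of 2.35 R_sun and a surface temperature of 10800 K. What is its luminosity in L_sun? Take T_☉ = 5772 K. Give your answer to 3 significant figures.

67.7 L_sun

L/L_☉ = (R/R_☉)² (T/T_☉)⁴ = (2.35)² × (10800/5772)⁴
       = 5.523 × (1.871)⁴ = 5.523 × 12.26 = 67.69.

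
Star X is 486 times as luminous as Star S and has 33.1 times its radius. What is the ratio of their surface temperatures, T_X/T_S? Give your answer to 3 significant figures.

0.816

L ∝ R²T⁴ gives T ∝ (L/R²)^(1/4), so
T_X/T_S = (486 / 33.1²)^(1/4) = (0.4436)^(1/4) = 0.8161.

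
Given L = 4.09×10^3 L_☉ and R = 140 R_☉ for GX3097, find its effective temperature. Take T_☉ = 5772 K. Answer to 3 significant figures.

T/T_☉ = (L/L_☉)^(1/4) / (R/R_☉)^(1/2)
T = 5772 × (4.09×10^3)^(1/4) / √(140) = 5772 × 7.997 / 11.83 = 3901 K.

3.90×10^3 K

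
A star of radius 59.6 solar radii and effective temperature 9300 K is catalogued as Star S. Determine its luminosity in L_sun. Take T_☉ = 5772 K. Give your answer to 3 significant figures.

2.39×10^4 L_sun

L/L_☉ = (R/R_☉)² (T/T_☉)⁴ = (59.6)² × (9300/5772)⁴
       = 3552 × (1.611)⁴ = 3552 × 6.739 = 2.394×10^4.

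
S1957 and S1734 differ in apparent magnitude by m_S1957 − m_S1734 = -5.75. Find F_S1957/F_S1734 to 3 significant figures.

200

F_S1957/F_S1734 = 10^(−(m_S1957 − m_S1734)/2.5) = 10^(5.75/2.5) = 10^2.300 = 199.5.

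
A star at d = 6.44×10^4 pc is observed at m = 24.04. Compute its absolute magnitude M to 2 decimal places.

M = m − 5 log₁₀(d/10 pc) = 24.04 − 5 log₁₀(6.44×10^4/10)
  = 24.04 − 5 × 3.809 = 24.04 − 19.04 = 5.00.

5.00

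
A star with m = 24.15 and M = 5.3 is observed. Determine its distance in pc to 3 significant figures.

m − M = 5 log₁₀(d/10 pc)
24.15 − (5.3) = 18.85 = 5 log₁₀(d/10)
d = 10 × 10^(18.85/5) = 10 × 10^3.770 = 5.888×10^4 pc.

5.89×10^4 pc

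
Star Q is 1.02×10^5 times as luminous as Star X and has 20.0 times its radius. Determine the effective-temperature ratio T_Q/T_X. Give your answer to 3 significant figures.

L ∝ R²T⁴ gives T ∝ (L/R²)^(1/4), so
T_Q/T_X = (1.02×10^5 / 20.0²)^(1/4) = (255.0)^(1/4) = 3.996.

4.00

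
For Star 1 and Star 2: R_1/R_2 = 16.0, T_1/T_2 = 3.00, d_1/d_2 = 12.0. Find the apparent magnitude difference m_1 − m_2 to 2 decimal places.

-5.40

L_1/L_2 = (16.0)²(3.00)⁴ = 2.074×10^4.
F_1/F_2 = (L_1/L_2)/(d_1/d_2)² = 2.074×10^4/144.0 = 144.0.
m_1 − m_2 = −2.5 log₁₀(144.0) = -5.40.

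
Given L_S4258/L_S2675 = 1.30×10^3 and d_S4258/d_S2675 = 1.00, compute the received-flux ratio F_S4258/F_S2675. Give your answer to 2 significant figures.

F = L/(4πd²), so F_S4258/F_S2675 = (L_S4258/L_S2675) / (d_S4258/d_S2675)²
= 1.30×10^3 / (1.00)² = 1.30×10^3 / 1.000 = 1300.

1.3×10^3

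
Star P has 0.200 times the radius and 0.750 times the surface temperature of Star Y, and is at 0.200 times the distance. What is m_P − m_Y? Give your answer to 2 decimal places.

1.25

L_P/L_Y = (0.200)²(0.750)⁴ = 0.01266.
F_P/F_Y = (L_P/L_Y)/(d_P/d_Y)² = 0.01266/0.04000 = 0.3164.
m_P − m_Y = −2.5 log₁₀(0.3164) = 1.25.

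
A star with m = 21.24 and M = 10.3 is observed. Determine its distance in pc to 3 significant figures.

1.54×10^3 pc

m − M = 5 log₁₀(d/10 pc)
21.24 − (10.3) = 10.94 = 5 log₁₀(d/10)
d = 10 × 10^(10.94/5) = 10 × 10^2.188 = 1542 pc.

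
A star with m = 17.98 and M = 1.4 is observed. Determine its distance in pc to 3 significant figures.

2.07×10^4 pc

m − M = 5 log₁₀(d/10 pc)
17.98 − (1.4) = 16.58 = 5 log₁₀(d/10)
d = 10 × 10^(16.58/5) = 10 × 10^3.316 = 2.070×10^4 pc.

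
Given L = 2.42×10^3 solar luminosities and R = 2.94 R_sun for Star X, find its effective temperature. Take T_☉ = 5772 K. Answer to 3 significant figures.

2.36×10^4 K

T/T_☉ = (L/L_☉)^(1/4) / (R/R_☉)^(1/2)
T = 5772 × (2.42×10^3)^(1/4) / √(2.94) = 5772 × 7.014 / 1.715 = 2.361×10^4 K.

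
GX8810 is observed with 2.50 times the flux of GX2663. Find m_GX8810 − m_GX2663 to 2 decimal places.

-0.99

m_GX8810 − m_GX2663 = −2.5 log₁₀(F_GX8810/F_GX2663) = −2.5 log₁₀(2.50) = −2.5 × (0.398) = -0.995.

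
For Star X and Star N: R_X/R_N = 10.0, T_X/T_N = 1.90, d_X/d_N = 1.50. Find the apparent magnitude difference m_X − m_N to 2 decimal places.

L_X/L_N = (10.0)²(1.90)⁴ = 1303.
F_X/F_N = (L_X/L_N)/(d_X/d_N)² = 1303/2.250 = 579.2.
m_X − m_N = −2.5 log₁₀(579.2) = -6.91.

-6.91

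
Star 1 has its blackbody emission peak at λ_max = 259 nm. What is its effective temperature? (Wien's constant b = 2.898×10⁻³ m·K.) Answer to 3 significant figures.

T = b/λ_max = 2.898×10⁻³ / (259×10⁻⁹) = 1.119×10^4 K.

1.12×10^4 K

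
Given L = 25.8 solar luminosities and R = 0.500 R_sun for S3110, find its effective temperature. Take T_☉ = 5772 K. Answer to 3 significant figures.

T/T_☉ = (L/L_☉)^(1/4) / (R/R_☉)^(1/2)
T = 5772 × (25.8)^(1/4) / √(0.500) = 5772 × 2.254 / 0.7071 = 1.840×10^4 K.

1.84×10^4 K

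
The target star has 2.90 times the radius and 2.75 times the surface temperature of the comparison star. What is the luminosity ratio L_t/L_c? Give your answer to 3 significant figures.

481

From the Stefan–Boltzmann law, L ∝ R²T⁴, so
L_t/L_c = (R_t/R_c)² (T_t/T_c)⁴ = (2.90)² × (2.75)⁴ = 8.410 × 57.19 = 481.0.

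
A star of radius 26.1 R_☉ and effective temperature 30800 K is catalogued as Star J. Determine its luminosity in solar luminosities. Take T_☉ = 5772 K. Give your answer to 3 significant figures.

5.52×10^5 solar luminosities

L/L_☉ = (R/R_☉)² (T/T_☉)⁴ = (26.1)² × (30800/5772)⁴
       = 681.2 × (5.336)⁴ = 681.2 × 810.8 = 5.523×10^5.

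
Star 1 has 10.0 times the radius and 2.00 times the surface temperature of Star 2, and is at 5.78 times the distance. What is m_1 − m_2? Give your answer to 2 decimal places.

-4.20

L_1/L_2 = (10.0)²(2.00)⁴ = 1600.
F_1/F_2 = (L_1/L_2)/(d_1/d_2)² = 1600/33.41 = 47.89.
m_1 − m_2 = −2.5 log₁₀(47.89) = -4.20.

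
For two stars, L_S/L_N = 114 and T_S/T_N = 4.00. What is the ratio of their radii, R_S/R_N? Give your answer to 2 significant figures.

L ∝ R²T⁴ gives R ∝ √L / T², so
R_S/R_N = √(114) / (4.00)² = 10.68 / 16.00 = 0.6673.

0.67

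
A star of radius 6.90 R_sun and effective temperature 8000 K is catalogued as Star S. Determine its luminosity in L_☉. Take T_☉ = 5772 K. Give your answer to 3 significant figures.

L/L_☉ = (R/R_☉)² (T/T_☉)⁴ = (6.90)² × (8000/5772)⁴
       = 47.61 × (1.386)⁴ = 47.61 × 3.690 = 175.7.

176 L_☉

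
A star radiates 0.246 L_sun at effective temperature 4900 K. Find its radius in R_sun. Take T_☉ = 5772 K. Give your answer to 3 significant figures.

0.688 R_sun

R/R_☉ = √(L/L_☉) / (T/T_☉)² = √(0.246) / (0.8489)²
       = 0.4960 / 0.7207 = 0.6882.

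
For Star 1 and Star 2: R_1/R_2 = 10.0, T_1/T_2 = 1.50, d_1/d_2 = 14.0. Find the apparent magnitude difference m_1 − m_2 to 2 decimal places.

L_1/L_2 = (10.0)²(1.50)⁴ = 506.2.
F_1/F_2 = (L_1/L_2)/(d_1/d_2)² = 506.2/196.0 = 2.583.
m_1 − m_2 = −2.5 log₁₀(2.583) = -1.03.

-1.03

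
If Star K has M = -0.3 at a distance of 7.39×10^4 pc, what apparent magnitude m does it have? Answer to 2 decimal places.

19.04

m = M + 5 log₁₀(d/10 pc) = -0.3 + 5 log₁₀(7.39×10^4/10)
  = -0.3 + 5 × 3.869 = -0.3 + 19.34 = 19.04.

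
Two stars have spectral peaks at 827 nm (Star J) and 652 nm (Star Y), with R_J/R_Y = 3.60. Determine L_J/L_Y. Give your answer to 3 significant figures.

Wien's law gives T ∝ 1/λ_max, so T_J/T_Y = λ_Y/λ_J = 652/827 = 0.7884.
Then L ∝ R²T⁴ gives L_J/L_Y = (3.60)² × (0.7884)⁴ = 12.96 × 0.3863 = 5.007.

5.01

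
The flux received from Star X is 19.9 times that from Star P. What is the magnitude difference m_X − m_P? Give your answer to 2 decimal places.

m_X − m_P = −2.5 log₁₀(F_X/F_P) = −2.5 log₁₀(19.9) = −2.5 × (1.299) = -3.247.

-3.25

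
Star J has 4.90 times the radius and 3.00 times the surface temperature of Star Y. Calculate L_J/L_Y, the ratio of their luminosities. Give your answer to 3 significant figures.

1.94×10^3

From the Stefan–Boltzmann law, L ∝ R²T⁴, so
L_J/L_Y = (R_J/R_Y)² (T_J/T_Y)⁴ = (4.90)² × (3.00)⁴ = 24.01 × 81.00 = 1945.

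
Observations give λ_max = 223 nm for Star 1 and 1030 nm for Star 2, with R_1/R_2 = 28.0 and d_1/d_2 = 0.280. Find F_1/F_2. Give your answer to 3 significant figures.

4.55×10^6

Wien's law: T_1/T_2 = λ_2/λ_1 = 1030/223 = 4.619.
L_1/L_2 = (R_1/R_2)²(T_1/T_2)⁴ = (28.0)²(4.619)⁴ = 3.568×10^5.
F_1/F_2 = (L_1/L_2)/(d_1/d_2)² = 3.568×10^5/(0.280)² = 4.551×10^6.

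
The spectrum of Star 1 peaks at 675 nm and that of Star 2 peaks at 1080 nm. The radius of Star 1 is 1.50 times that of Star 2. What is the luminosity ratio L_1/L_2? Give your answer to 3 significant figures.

14.7

Wien's law gives T ∝ 1/λ_max, so T_1/T_2 = λ_2/λ_1 = 1080/675 = 1.600.
Then L ∝ R²T⁴ gives L_1/L_2 = (1.50)² × (1.600)⁴ = 2.250 × 6.554 = 14.75.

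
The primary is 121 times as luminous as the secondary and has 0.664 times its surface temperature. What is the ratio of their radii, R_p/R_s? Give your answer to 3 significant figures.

L ∝ R²T⁴ gives R ∝ √L / T², so
R_p/R_s = √(121) / (0.664)² = 11.00 / 0.4409 = 24.95.

24.9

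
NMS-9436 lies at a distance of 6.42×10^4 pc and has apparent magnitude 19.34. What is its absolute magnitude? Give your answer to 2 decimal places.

M = m − 5 log₁₀(d/10 pc) = 19.34 − 5 log₁₀(6.42×10^4/10)
  = 19.34 − 5 × 3.808 = 19.34 − 19.04 = 0.30.

0.30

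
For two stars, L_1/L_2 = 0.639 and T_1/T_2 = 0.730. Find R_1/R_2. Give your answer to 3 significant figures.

1.50

L ∝ R²T⁴ gives R ∝ √L / T², so
R_1/R_2 = √(0.639) / (0.730)² = 0.7994 / 0.5329 = 1.500.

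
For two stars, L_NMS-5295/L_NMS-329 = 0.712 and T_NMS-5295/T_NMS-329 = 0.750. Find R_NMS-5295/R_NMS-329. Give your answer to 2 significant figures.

L ∝ R²T⁴ gives R ∝ √L / T², so
R_NMS-5295/R_NMS-329 = √(0.712) / (0.750)² = 0.8438 / 0.5625 = 1.500.

1.5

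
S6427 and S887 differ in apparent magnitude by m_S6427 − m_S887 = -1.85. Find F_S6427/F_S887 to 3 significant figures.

F_S6427/F_S887 = 10^(−(m_S6427 − m_S887)/2.5) = 10^(1.85/2.5) = 10^0.740 = 5.495.

5.50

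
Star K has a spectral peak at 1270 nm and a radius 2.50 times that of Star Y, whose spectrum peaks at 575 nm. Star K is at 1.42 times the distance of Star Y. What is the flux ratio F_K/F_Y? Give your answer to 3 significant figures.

Wien's law: T_K/T_Y = λ_Y/λ_K = 575/1270 = 0.4528.
L_K/L_Y = (R_K/R_Y)²(T_K/T_Y)⁴ = (2.50)²(0.4528)⁴ = 0.2626.
F_K/F_Y = (L_K/L_Y)/(d_K/d_Y)² = 0.2626/(1.42)² = 0.1302.

0.130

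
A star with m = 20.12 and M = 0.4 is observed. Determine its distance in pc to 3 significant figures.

8.79×10^4 pc

m − M = 5 log₁₀(d/10 pc)
20.12 − (0.4) = 19.72 = 5 log₁₀(d/10)
d = 10 × 10^(19.72/5) = 10 × 10^3.944 = 8.790×10^4 pc.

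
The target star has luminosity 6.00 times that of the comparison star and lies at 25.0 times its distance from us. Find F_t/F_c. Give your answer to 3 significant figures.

0.00960

F = L/(4πd²), so F_t/F_c = (L_t/L_c) / (d_t/d_c)²
= 6.00 / (25.0)² = 6.00 / 625.0 = 0.009600.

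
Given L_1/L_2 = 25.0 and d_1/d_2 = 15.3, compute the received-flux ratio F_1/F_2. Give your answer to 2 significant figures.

F = L/(4πd²), so F_1/F_2 = (L_1/L_2) / (d_1/d_2)²
= 25.0 / (15.3)² = 25.0 / 234.1 = 0.1068.

0.11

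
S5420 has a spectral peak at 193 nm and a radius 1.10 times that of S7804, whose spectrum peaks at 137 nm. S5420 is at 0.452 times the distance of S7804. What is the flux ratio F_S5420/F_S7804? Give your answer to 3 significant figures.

1.50

Wien's law: T_S5420/T_S7804 = λ_S7804/λ_S5420 = 137/193 = 0.7098.
L_S5420/L_S7804 = (R_S5420/R_S7804)²(T_S5420/T_S7804)⁴ = (1.10)²(0.7098)⁴ = 0.3072.
F_S5420/F_S7804 = (L_S5420/L_S7804)/(d_S5420/d_S7804)² = 0.3072/(0.452)² = 1.504.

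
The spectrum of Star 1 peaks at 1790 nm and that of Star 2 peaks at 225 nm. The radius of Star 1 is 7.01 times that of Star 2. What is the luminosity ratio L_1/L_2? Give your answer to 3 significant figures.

Wien's law gives T ∝ 1/λ_max, so T_1/T_2 = λ_2/λ_1 = 225/1790 = 0.1257.
Then L ∝ R²T⁴ gives L_1/L_2 = (7.01)² × (0.1257)⁴ = 49.14 × 2.496×10^-4 = 0.01227.

0.0123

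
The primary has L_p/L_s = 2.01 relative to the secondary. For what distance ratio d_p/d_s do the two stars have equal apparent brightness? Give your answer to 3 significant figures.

Equal flux requires L_p/d_p² = L_s/d_s², so d_p/d_s = √(L_p/L_s)
= √(2.01) = 1.418.

1.42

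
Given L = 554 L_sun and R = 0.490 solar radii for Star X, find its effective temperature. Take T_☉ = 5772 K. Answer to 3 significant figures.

4.00×10^4 K

T/T_☉ = (L/L_☉)^(1/4) / (R/R_☉)^(1/2)
T = 5772 × (554)^(1/4) / √(0.490) = 5772 × 4.852 / 0.7000 = 4.000×10^4 K.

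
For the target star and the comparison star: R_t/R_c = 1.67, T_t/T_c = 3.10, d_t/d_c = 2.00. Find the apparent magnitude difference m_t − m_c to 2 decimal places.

L_t/L_c = (1.67)²(3.10)⁴ = 257.6.
F_t/F_c = (L_t/L_c)/(d_t/d_c)² = 257.6/4.000 = 64.39.
m_t − m_c = −2.5 log₁₀(64.39) = -4.52.

-4.52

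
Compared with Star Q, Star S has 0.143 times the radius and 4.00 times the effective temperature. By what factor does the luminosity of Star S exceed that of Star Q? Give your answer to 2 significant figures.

From the Stefan–Boltzmann law, L ∝ R²T⁴, so
L_S/L_Q = (R_S/R_Q)² (T_S/T_Q)⁴ = (0.143)² × (4.00)⁴ = 0.02045 × 256.0 = 5.235.

5.2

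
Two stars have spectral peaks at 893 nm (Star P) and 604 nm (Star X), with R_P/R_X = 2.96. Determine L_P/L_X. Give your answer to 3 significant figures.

Wien's law gives T ∝ 1/λ_max, so T_P/T_X = λ_X/λ_P = 604/893 = 0.6764.
Then L ∝ R²T⁴ gives L_P/L_X = (2.96)² × (0.6764)⁴ = 8.762 × 0.2093 = 1.834.

1.83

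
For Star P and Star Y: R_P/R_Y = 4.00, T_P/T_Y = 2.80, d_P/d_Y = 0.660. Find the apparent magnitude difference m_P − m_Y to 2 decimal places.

-8.38

L_P/L_Y = (4.00)²(2.80)⁴ = 983.4.
F_P/F_Y = (L_P/L_Y)/(d_P/d_Y)² = 983.4/0.4356 = 2258.
m_P − m_Y = −2.5 log₁₀(2258) = -8.38.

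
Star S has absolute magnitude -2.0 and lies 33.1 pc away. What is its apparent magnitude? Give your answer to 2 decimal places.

0.60

m = M + 5 log₁₀(d/10 pc) = -2.0 + 5 log₁₀(33.1/10)
  = -2.0 + 5 × 0.520 = -2.0 + 2.60 = 0.60.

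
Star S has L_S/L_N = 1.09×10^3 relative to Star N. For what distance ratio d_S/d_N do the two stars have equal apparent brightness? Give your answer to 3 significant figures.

Equal flux requires L_S/d_S² = L_N/d_N², so d_S/d_N = √(L_S/L_N)
= √(1.09×10^3) = 33.02.

33.0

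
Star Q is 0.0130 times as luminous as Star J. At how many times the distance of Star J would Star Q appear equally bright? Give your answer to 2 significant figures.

Equal flux requires L_Q/d_Q² = L_J/d_J², so d_Q/d_J = √(L_Q/L_J)
= √(0.0130) = 0.1140.

0.11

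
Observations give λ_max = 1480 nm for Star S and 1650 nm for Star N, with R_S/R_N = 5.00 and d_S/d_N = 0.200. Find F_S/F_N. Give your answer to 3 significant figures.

966

Wien's law: T_S/T_N = λ_N/λ_S = 1650/1480 = 1.115.
L_S/L_N = (R_S/R_N)²(T_S/T_N)⁴ = (5.00)²(1.115)⁴ = 38.62.
F_S/F_N = (L_S/L_N)/(d_S/d_N)² = 38.62/(0.200)² = 965.5.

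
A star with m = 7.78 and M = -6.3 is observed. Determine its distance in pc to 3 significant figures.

m − M = 5 log₁₀(d/10 pc)
7.78 − (-6.3) = 14.08 = 5 log₁₀(d/10)
d = 10 × 10^(14.08/5) = 10 × 10^2.816 = 6546 pc.

6.55×10^3 pc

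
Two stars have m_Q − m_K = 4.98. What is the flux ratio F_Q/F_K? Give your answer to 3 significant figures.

F_Q/F_K = 10^(−(m_Q − m_K)/2.5) = 10^(-4.98/2.5) = 10^-1.992 = 0.01019.

0.0102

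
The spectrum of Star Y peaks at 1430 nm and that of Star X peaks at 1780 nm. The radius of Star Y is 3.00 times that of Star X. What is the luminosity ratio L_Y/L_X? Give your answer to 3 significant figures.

Wien's law gives T ∝ 1/λ_max, so T_Y/T_X = λ_X/λ_Y = 1780/1430 = 1.245.
Then L ∝ R²T⁴ gives L_Y/L_X = (3.00)² × (1.245)⁴ = 9.000 × 2.401 = 21.61.

21.6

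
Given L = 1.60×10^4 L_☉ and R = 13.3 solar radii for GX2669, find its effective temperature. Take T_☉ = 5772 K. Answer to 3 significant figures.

1.78×10^4 K

T/T_☉ = (L/L_☉)^(1/4) / (R/R_☉)^(1/2)
T = 5772 × (1.60×10^4)^(1/4) / √(13.3) = 5772 × 11.25 / 3.647 = 1.780×10^4 K.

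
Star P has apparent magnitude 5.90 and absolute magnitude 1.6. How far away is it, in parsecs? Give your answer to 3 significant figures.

m − M = 5 log₁₀(d/10 pc)
5.90 − (1.6) = 4.30 = 5 log₁₀(d/10)
d = 10 × 10^(4.30/5) = 10 × 10^0.860 = 72.44 pc.

72.4 pc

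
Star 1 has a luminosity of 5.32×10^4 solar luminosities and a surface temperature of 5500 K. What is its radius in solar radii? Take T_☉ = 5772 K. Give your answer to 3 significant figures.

254 solar radii

R/R_☉ = √(L/L_☉) / (T/T_☉)² = √(5.32×10^4) / (0.9529)²
       = 230.7 / 0.9080 = 254.0.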